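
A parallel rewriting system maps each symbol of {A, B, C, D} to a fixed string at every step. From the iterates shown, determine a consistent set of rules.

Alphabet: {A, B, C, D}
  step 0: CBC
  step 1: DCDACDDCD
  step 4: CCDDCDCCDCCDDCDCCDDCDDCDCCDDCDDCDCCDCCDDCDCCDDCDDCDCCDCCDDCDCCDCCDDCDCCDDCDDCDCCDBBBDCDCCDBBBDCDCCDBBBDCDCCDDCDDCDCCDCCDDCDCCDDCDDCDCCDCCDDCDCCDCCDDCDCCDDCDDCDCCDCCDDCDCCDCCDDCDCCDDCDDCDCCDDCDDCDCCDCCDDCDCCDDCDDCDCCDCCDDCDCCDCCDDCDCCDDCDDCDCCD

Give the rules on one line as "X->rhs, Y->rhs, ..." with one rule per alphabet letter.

A->BBB, B->ACD, C->DCD, D->CCD

  step 0 ⇒ step 1: CBC ⇒ DCD·ACD·DCD
    B ↦ ACD
    C ↦ DCD
    A ↦ BBB  (constrained at step 1)
    D ↦ CCD  (constrained at step 1)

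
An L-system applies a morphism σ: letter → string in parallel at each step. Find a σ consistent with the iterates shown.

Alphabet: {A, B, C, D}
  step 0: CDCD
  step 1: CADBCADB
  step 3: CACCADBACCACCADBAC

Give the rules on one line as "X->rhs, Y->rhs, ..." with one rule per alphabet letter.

  step 0 ⇒ step 1: CDCD ⇒ CA·DB·CA·DB
    C ↦ CA
    D ↦ DB
    A ↦ C  (constrained at step 1)
    B ↦ A  (constrained at step 1)

A->C, B->A, C->CA, D->DB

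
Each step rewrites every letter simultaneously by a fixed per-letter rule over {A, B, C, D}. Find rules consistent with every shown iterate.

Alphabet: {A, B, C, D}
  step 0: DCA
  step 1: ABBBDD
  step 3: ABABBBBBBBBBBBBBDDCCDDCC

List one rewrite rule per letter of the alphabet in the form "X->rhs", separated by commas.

  step 0 ⇒ step 1: DCA ⇒ AB·BB·DD
    A ↦ DD
    C ↦ BB
    D ↦ AB
    B ↦ CC  (constrained at step 1)

A->DD, B->CC, C->BB, D->AB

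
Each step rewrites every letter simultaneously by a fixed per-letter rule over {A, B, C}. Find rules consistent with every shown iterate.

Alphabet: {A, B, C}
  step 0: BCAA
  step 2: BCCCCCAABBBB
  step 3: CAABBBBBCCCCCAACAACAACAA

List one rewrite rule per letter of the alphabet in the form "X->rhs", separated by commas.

A->CC, B->CAA, C->B

  step 2 ⇒ step 3: BCCCCCAABBBB ⇒ CAA·B·B·B·B·B·CC·CC·CAA·CAA·CAA·CAA
    A ↦ CC
    B ↦ CAA
    C ↦ B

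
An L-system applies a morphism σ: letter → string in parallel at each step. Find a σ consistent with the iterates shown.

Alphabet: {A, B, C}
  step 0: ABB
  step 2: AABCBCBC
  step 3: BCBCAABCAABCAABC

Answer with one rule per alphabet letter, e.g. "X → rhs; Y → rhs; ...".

  step 2 ⇒ step 3: AABCBCBC ⇒ BC·BC·A·ABC·A·ABC·A·ABC
    A ↦ BC
    B ↦ A
    C ↦ ABC

A->BC, B->A, C->ABC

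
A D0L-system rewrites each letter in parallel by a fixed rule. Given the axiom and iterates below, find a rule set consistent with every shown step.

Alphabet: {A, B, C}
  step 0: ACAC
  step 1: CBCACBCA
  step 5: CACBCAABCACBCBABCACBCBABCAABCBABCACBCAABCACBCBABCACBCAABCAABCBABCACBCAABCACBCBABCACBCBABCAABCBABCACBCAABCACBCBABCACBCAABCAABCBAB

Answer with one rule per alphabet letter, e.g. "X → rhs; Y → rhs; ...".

  step 0 ⇒ step 1: ACAC ⇒ CB·CA·CB·CA
    A ↦ CB
    C ↦ CA
    B ↦ AB  (constrained at step 1)

A->CB, B->AB, C->CA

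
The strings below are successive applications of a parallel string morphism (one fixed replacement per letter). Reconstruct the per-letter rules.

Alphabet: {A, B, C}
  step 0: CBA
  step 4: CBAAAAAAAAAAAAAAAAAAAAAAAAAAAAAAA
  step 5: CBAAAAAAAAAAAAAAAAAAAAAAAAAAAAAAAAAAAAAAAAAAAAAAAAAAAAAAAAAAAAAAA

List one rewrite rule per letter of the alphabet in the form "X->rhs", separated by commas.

  step 4 ⇒ step 5: CBAAAAAAAAAAAAAAAAAAAAAAAAAAAAAAA ⇒ CB·A·AA·AA·AA·AA·AA·AA·AA·AA·AA·AA·AA·AA·AA·AA·AA·AA·AA·AA·AA·AA·AA·AA·AA·AA·AA·AA·AA·AA·AA·AA·AA
    A ↦ AA
    B ↦ A
    C ↦ CB

A->AA, B->A, C->CB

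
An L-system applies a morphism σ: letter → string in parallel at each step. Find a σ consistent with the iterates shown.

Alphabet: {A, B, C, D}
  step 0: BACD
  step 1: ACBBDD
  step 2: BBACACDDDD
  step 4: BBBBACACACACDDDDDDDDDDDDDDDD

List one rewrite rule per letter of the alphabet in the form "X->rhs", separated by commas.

  step 1 ⇒ step 2: ACBBDD ⇒ B·B·AC·AC·DD·DD
    A ↦ B
    B ↦ AC
    C ↦ B
    D ↦ DD

A->B, B->AC, C->B, D->DD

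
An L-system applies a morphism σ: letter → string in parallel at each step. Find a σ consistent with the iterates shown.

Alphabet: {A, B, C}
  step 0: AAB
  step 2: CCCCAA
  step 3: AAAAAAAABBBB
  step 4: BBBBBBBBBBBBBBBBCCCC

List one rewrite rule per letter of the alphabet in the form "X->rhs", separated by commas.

  step 3 ⇒ step 4: AAAAAAAABBBB ⇒ BB·BB·BB·BB·BB·BB·BB·BB·C·C·C·C
    A ↦ BB
    B ↦ C
  step 2 ⇒ step 3: CCCCAA ⇒ AA·AA·AA·AA·BB·BB
    C ↦ AA

A->BB, B->C, C->AA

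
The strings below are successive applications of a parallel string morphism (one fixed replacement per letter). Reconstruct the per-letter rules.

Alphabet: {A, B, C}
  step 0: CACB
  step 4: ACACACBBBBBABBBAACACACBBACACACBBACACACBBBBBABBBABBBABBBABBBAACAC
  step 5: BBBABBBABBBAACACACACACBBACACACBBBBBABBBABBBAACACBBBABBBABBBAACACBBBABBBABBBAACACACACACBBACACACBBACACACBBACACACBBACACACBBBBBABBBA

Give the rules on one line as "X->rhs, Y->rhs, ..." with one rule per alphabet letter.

  step 4 ⇒ step 5: ACACACBBBBBABBBAACACACBBACACACBBACACACBBBBBABBBABBBABBBABBBAACAC ⇒ BB·BA·BB·BA·BB·BA·AC·AC·AC·AC·AC·BB·AC·AC·AC·BB·BB·BA·BB·BA·BB·BA·AC·AC·BB·BA·BB·BA·BB·BA·AC·AC·BB·BA·BB·BA·BB·BA·AC·AC·AC·AC·AC·BB·AC·AC·AC·BB·AC·AC·AC·BB·AC·AC·AC·BB·AC·AC·AC·BB·BB·BA·BB·BA
    A ↦ BB
    B ↦ AC
    C ↦ BA

A->BB, B->AC, C->BA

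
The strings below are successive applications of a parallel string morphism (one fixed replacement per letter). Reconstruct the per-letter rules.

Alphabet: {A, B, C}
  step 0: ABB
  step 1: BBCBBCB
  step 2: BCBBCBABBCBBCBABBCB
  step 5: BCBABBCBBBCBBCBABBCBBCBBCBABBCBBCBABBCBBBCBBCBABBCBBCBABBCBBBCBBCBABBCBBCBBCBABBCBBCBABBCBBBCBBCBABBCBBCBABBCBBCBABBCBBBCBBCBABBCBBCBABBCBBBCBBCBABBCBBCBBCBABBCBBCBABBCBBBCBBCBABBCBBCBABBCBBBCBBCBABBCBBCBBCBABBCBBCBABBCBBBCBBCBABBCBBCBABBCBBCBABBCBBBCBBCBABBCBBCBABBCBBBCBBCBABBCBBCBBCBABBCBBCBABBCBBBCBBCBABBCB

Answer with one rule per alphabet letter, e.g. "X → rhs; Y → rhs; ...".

A->B, B->BCB, C->AB

  step 1 ⇒ step 2: BBCBBCB ⇒ BCB·BCB·AB·BCB·BCB·AB·BCB
    B ↦ BCB
    C ↦ AB
  step 0 ⇒ step 1: ABB ⇒ B·BCB·BCB
    A ↦ B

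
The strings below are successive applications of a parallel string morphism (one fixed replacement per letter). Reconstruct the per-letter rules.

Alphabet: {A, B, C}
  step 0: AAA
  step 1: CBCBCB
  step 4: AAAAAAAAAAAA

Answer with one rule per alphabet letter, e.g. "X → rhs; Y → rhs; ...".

  step 0 ⇒ step 1: AAA ⇒ CB·CB·CB
    A ↦ CB
    B ↦ A  (constrained at step 1)
    C ↦ A  (constrained at step 1)

A->CB, B->A, C->A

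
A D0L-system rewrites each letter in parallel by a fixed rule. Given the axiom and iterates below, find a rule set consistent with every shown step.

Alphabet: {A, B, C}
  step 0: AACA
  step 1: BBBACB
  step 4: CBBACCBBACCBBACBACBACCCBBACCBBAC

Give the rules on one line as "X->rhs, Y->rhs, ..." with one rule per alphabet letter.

  step 0 ⇒ step 1: AACA ⇒ B·B·BAC·B
    A ↦ B
    C ↦ BAC
    B ↦ C  (constrained at step 1)

A->B, B->C, C->BAC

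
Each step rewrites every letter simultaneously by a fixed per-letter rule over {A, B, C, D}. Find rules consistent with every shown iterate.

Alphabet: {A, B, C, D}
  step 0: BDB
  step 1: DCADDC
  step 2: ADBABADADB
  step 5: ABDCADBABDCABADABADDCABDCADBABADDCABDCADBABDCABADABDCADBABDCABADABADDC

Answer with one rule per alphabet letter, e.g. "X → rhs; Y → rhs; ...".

  step 1 ⇒ step 2: DCADDC ⇒ AD·B·AB·AD·AD·B
    A ↦ AB
    C ↦ B
    D ↦ AD
  step 0 ⇒ step 1: BDB ⇒ DC·AD·DC
    B ↦ DC

A->AB, B->DC, C->B, D->AD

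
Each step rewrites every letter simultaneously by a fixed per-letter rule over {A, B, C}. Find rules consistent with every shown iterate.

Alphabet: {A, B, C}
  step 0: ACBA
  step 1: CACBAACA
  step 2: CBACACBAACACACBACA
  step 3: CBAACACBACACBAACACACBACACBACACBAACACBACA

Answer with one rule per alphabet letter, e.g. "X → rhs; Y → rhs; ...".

  step 2 ⇒ step 3: CBACACBAACACACBACA ⇒ CBA·A·CA·CBA·CA·CBA·A·CA·CA·CBA·CA·CBA·CA·CBA·A·CA·CBA·CA
    A ↦ CA
    B ↦ A
    C ↦ CBA

A->CA, B->A, C->CBA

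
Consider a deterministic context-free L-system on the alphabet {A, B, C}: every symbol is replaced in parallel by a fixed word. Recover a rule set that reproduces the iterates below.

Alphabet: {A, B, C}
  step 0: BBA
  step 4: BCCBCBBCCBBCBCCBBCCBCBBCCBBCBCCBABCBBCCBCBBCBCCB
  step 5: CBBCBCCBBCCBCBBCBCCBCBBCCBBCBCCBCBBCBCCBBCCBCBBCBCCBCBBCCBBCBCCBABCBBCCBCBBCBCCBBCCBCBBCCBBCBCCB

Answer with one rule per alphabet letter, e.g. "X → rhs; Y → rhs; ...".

A->AB, B->CB, C->BC

  step 4 ⇒ step 5: BCCBCBBCCBBCBCCBBCCBCBBCCBBCBCCBABCBBCCBCBBCBCCB ⇒ CB·BC·BC·CB·BC·CB·CB·BC·BC·CB·CB·BC·CB·BC·BC·CB·CB·BC·BC·CB·BC·CB·CB·BC·BC·CB·CB·BC·CB·BC·BC·CB·AB·CB·BC·CB·CB·BC·BC·CB·BC·CB·CB·BC·CB·BC·BC·CB
    A ↦ AB
    B ↦ CB
    C ↦ BC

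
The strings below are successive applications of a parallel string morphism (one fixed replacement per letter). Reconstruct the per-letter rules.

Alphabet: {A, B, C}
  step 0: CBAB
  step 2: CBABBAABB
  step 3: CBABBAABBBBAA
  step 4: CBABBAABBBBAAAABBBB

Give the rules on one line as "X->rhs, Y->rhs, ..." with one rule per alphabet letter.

A->BB, B->A, C->CB

  step 3 ⇒ step 4: CBABBAABBBBAA ⇒ CB·A·BB·A·A·BB·BB·A·A·A·A·BB·BB
    A ↦ BB
    B ↦ A
    C ↦ CB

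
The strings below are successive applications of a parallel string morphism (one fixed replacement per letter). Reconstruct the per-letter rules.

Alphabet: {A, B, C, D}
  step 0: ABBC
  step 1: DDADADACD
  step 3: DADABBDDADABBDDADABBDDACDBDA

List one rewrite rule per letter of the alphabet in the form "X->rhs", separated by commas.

A->DDA, B->DA, C->CD, D->B

  step 0 ⇒ step 1: ABBC ⇒ DDA·DA·DA·CD
    A ↦ DDA
    B ↦ DA
    C ↦ CD
    D ↦ B  (constrained at step 1)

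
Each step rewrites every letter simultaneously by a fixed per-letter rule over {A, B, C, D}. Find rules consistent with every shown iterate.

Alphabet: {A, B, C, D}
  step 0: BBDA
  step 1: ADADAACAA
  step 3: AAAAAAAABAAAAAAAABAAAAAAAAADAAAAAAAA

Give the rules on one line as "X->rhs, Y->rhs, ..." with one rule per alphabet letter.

A->AA, B->AD, C->B, D->AAC

  step 0 ⇒ step 1: BBDA ⇒ AD·AD·AAC·AA
    A ↦ AA
    B ↦ AD
    D ↦ AAC
    C ↦ B  (constrained at step 1)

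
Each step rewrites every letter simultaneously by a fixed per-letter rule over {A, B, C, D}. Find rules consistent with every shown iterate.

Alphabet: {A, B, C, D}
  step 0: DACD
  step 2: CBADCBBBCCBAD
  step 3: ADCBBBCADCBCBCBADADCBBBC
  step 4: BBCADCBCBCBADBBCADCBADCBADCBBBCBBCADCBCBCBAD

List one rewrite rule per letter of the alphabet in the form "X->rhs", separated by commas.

A->B, B->CB, C->AD, D->BC

  step 3 ⇒ step 4: ADCBBBCADCBCBCBADADCBBBC ⇒ B·BC·AD·CB·CB·CB·AD·B·BC·AD·CB·AD·CB·AD·CB·B·BC·B·BC·AD·CB·CB·CB·AD
    A ↦ B
    B ↦ CB
    C ↦ AD
    D ↦ BC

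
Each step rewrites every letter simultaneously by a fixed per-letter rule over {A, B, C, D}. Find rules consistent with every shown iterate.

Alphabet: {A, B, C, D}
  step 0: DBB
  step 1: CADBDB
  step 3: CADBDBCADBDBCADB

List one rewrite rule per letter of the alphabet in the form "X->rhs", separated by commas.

A->B, B->DB, C->D, D->CA

  step 0 ⇒ step 1: DBB ⇒ CA·DB·DB
    B ↦ DB
    D ↦ CA
    A ↦ B  (constrained at step 1)
    C ↦ D  (constrained at step 1)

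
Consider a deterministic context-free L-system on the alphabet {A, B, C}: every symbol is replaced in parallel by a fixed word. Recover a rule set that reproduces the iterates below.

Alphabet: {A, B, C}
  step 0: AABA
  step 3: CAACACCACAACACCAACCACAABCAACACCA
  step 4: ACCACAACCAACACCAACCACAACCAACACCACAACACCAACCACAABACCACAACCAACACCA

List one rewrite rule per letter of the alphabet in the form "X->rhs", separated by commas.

A->CA, B->AB, C->AC

  step 3 ⇒ step 4: CAACACCACAACACCAACCACAABCAACACCA ⇒ AC·CA·CA·AC·CA·AC·AC·CA·AC·CA·CA·AC·CA·AC·AC·CA·CA·AC·AC·CA·AC·CA·CA·AB·AC·CA·CA·AC·CA·AC·AC·CA
    A ↦ CA
    B ↦ AB
    C ↦ AC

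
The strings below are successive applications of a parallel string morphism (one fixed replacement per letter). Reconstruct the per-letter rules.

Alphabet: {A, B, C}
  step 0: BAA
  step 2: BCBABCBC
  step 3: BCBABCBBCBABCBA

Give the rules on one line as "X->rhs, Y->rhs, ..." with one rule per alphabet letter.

  step 2 ⇒ step 3: BCBABCBC ⇒ BC·BA·BC·B·BC·BA·BC·BA
    A ↦ B
    B ↦ BC
    C ↦ BA

A->B, B->BC, C->BA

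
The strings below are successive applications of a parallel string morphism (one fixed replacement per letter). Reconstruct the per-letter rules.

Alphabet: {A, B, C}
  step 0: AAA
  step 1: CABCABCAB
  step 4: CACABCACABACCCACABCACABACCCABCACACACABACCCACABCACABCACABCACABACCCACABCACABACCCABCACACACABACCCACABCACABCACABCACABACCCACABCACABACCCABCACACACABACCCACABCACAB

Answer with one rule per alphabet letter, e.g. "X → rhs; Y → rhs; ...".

A->CAB, B->ACC, C->CA

  step 0 ⇒ step 1: AAA ⇒ CAB·CAB·CAB
    A ↦ CAB
    B ↦ ACC  (constrained at step 1)
    C ↦ CA  (constrained at step 1)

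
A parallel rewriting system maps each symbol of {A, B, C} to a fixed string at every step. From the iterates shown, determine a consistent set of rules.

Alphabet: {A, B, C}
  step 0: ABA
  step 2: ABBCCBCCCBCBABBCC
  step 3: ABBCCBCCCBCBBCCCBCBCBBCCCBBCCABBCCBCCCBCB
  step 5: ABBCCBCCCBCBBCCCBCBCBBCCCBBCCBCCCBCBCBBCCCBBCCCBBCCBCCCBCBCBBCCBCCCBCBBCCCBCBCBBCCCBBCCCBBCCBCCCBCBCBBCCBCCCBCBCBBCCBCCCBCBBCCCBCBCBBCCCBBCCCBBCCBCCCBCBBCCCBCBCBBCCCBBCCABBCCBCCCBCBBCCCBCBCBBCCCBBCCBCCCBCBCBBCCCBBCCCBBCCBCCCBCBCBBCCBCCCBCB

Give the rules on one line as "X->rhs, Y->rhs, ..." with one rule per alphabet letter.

  step 2 ⇒ step 3: ABBCCBCCCBCBABBCC ⇒ AB·BCC·BCC·CB·CB·BCC·CB·CB·CB·BCC·CB·BCC·AB·BCC·BCC·CB·CB
    A ↦ AB
    B ↦ BCC
    C ↦ CB

A->AB, B->BCC, C->CB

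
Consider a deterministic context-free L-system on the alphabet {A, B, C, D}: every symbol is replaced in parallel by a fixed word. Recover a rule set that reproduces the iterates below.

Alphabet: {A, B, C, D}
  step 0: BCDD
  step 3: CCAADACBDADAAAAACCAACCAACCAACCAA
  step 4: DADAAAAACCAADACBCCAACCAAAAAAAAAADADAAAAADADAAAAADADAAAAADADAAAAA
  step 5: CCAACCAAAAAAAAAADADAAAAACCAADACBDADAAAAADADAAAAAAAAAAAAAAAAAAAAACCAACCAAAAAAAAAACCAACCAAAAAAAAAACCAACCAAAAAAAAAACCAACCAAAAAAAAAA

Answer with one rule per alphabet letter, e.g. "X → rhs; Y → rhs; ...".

A->AA, B->CB, C->DA, D->CC

  step 4 ⇒ step 5: DADAAAAACCAADACBCCAACCAAAAAAAAAADADAAAAADADAAAAADADAAAAADADAAAAA ⇒ CC·AA·CC·AA·AA·AA·AA·AA·DA·DA·AA·AA·CC·AA·DA·CB·DA·DA·AA·AA·DA·DA·AA·AA·AA·AA·AA·AA·AA·AA·AA·AA·CC·AA·CC·AA·AA·AA·AA·AA·CC·AA·CC·AA·AA·AA·AA·AA·CC·AA·CC·AA·AA·AA·AA·AA·CC·AA·CC·AA·AA·AA·AA·AA
    A ↦ AA
    B ↦ CB
    C ↦ DA
    D ↦ CC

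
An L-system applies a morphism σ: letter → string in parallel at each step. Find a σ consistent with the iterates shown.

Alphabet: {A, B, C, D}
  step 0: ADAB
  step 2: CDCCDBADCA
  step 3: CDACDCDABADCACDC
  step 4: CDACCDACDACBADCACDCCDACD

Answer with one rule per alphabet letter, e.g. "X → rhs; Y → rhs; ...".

A->C, B->BAD, C->CD, D->A

  step 3 ⇒ step 4: CDACDCDABADCACDC ⇒ CD·A·C·CD·A·CD·A·C·BAD·C·A·CD·C·CD·A·CD
    A ↦ C
    B ↦ BAD
    C ↦ CD
    D ↦ A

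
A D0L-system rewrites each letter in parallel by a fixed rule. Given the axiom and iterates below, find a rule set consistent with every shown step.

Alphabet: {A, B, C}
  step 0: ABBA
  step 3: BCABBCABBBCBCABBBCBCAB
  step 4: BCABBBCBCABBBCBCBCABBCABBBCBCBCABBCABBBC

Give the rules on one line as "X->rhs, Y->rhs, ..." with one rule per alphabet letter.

A->B, B->BC, C->AB

  step 3 ⇒ step 4: BCABBCABBBCBCABBBCBCAB ⇒ BC·AB·B·BC·BC·AB·B·BC·BC·BC·AB·BC·AB·B·BC·BC·BC·AB·BC·AB·B·BC
    A ↦ B
    B ↦ BC
    C ↦ AB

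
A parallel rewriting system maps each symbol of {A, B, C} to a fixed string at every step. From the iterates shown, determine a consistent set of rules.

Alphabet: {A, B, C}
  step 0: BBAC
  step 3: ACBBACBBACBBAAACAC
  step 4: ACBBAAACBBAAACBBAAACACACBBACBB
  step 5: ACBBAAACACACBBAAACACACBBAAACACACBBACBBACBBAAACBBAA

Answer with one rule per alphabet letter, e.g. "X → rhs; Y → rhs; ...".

A->AC, B->A, C->BB

  step 4 ⇒ step 5: ACBBAAACBBAAACBBAAACACACBBACBB ⇒ AC·BB·A·A·AC·AC·AC·BB·A·A·AC·AC·AC·BB·A·A·AC·AC·AC·BB·AC·BB·AC·BB·A·A·AC·BB·A·A
    A ↦ AC
    B ↦ A
    C ↦ BB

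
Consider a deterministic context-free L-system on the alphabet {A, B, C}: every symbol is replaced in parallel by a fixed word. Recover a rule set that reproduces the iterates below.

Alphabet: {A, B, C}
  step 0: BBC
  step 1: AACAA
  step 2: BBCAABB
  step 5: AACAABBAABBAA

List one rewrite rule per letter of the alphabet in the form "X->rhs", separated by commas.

  step 1 ⇒ step 2: AACAA ⇒ B·B·CAA·B·B
    A ↦ B
    C ↦ CAA
  step 0 ⇒ step 1: BBC ⇒ A·A·CAA
    B ↦ A

A->B, B->A, C->CAA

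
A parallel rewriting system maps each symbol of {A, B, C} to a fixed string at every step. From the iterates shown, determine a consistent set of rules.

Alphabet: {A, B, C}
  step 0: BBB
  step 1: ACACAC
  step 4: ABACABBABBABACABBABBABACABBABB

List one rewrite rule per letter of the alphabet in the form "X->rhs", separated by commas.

  step 0 ⇒ step 1: BBB ⇒ AC·AC·AC
    B ↦ AC
    A ↦ AB  (constrained at step 1)
    C ↦ B  (constrained at step 1)

A->AB, B->AC, C->B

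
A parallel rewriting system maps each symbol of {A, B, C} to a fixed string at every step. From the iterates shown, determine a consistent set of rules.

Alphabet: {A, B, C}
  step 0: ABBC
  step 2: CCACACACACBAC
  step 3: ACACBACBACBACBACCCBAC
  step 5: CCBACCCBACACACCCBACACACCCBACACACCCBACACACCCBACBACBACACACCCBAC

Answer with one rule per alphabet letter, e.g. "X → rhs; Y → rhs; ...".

  step 2 ⇒ step 3: CCACACACACBAC ⇒ AC·AC·B·AC·B·AC·B·AC·B·AC·CC·B·AC
    A ↦ B
    B ↦ CC
    C ↦ AC

A->B, B->CC, C->AC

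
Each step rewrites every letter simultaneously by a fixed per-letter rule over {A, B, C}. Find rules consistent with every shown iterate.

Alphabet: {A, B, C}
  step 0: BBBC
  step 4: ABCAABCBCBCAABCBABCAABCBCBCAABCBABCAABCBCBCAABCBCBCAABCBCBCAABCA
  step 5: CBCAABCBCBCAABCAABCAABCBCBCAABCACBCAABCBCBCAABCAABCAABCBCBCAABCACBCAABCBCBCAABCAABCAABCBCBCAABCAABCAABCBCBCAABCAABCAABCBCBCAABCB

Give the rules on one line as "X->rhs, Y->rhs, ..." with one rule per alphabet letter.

  step 4 ⇒ step 5: ABCAABCBCBCAABCBABCAABCBCBCAABCBABCAABCBCBCAABCBCBCAABCBCBCAABCA ⇒ CB·CA·AB·CB·CB·CA·AB·CA·AB·CA·AB·CB·CB·CA·AB·CA·CB·CA·AB·CB·CB·CA·AB·CA·AB·CA·AB·CB·CB·CA·AB·CA·CB·CA·AB·CB·CB·CA·AB·CA·AB·CA·AB·CB·CB·CA·AB·CA·AB·CA·AB·CB·CB·CA·AB·CA·AB·CA·AB·CB·CB·CA·AB·CB
    A ↦ CB
    B ↦ CA
    C ↦ AB

A->CB, B->CA, C->AB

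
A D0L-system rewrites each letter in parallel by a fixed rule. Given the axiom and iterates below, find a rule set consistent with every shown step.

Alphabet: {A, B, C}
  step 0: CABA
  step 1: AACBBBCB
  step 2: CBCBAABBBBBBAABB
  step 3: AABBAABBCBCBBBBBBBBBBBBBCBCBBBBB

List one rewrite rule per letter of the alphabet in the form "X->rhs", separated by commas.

A->CB, B->BB, C->AA

  step 2 ⇒ step 3: CBCBAABBBBBBAABB ⇒ AA·BB·AA·BB·CB·CB·BB·BB·BB·BB·BB·BB·CB·CB·BB·BB
    A ↦ CB
    B ↦ BB
    C ↦ AA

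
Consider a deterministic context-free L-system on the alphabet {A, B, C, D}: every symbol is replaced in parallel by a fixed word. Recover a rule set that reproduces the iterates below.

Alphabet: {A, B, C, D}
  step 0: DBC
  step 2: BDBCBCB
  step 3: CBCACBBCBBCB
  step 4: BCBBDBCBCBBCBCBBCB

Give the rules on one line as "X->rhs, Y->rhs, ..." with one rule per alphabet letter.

A->D, B->CB, C->B, D->CA

  step 3 ⇒ step 4: CBCACBBCBBCB ⇒ B·CB·B·D·B·CB·CB·B·CB·CB·B·CB
    A ↦ D
    B ↦ CB
    C ↦ B
  step 2 ⇒ step 3: BDBCBCB ⇒ CB·CA·CB·B·CB·B·CB
    D ↦ CA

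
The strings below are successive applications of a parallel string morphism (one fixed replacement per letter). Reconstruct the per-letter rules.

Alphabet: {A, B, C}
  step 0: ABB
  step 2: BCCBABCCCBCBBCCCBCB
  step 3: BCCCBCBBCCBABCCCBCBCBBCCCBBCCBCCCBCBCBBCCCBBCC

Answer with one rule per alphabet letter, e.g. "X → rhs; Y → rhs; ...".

A->BA, B->BCC, C->CB

  step 2 ⇒ step 3: BCCBABCCCBCBBCCCBCB ⇒ BCC·CB·CB·BCC·BA·BCC·CB·CB·CB·BCC·CB·BCC·BCC·CB·CB·CB·BCC·CB·BCC
    A ↦ BA
    B ↦ BCC
    C ↦ CB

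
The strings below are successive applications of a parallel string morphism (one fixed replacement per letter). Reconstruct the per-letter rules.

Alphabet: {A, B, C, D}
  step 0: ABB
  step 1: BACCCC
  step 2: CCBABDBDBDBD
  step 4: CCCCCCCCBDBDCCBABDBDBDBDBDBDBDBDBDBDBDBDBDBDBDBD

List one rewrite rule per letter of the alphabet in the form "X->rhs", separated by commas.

A->BA, B->CC, C->BD, D->CC

  step 1 ⇒ step 2: BACCCC ⇒ CC·BA·BD·BD·BD·BD
    A ↦ BA
    B ↦ CC
    C ↦ BD
    D ↦ CC  (constrained at step 2)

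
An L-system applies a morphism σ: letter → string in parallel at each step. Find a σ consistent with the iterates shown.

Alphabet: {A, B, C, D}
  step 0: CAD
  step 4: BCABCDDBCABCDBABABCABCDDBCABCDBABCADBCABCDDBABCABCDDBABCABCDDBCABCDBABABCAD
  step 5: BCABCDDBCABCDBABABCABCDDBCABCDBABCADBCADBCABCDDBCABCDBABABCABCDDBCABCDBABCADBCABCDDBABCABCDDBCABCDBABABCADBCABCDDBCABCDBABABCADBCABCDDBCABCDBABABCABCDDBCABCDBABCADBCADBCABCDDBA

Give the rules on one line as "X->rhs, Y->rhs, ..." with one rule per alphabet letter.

A->D, B->BCA, C->BCD, D->BA

  step 4 ⇒ step 5: BCABCDDBCABCDBABABCABCDDBCABCDBABCADBCABCDDBABCABCDDBABCABCDDBCABCDBABABCAD ⇒ BCA·BCD·D·BCA·BCD·BA·BA·BCA·BCD·D·BCA·BCD·BA·BCA·D·BCA·D·BCA·BCD·D·BCA·BCD·BA·BA·BCA·BCD·D·BCA·BCD·BA·BCA·D·BCA·BCD·D·BA·BCA·BCD·D·BCA·BCD·BA·BA·BCA·D·BCA·BCD·D·BCA·BCD·BA·BA·BCA·D·BCA·BCD·D·BCA·BCD·BA·BA·BCA·BCD·D·BCA·BCD·BA·BCA·D·BCA·D·BCA·BCD·D·BA
    A ↦ D
    B ↦ BCA
    C ↦ BCD
    D ↦ BA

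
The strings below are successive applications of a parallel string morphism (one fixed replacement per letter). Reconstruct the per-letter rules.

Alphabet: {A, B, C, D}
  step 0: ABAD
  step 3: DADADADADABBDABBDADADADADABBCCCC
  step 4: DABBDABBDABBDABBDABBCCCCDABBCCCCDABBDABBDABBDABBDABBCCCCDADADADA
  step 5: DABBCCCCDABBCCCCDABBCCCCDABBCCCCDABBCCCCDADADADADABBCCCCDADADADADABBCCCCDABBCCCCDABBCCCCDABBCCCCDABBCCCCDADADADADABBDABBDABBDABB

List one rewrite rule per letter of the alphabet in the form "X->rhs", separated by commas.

  step 4 ⇒ step 5: DABBDABBDABBDABBDABBCCCCDABBCCCCDABBDABBDABBDABBDABBCCCCDADADADA ⇒ DA·BB·CC·CC·DA·BB·CC·CC·DA·BB·CC·CC·DA·BB·CC·CC·DA·BB·CC·CC·DA·DA·DA·DA·DA·BB·CC·CC·DA·DA·DA·DA·DA·BB·CC·CC·DA·BB·CC·CC·DA·BB·CC·CC·DA·BB·CC·CC·DA·BB·CC·CC·DA·DA·DA·DA·DA·BB·DA·BB·DA·BB·DA·BB
    A ↦ BB
    B ↦ CC
    C ↦ DA
    D ↦ DA

A->BB, B->CC, C->DA, D->DA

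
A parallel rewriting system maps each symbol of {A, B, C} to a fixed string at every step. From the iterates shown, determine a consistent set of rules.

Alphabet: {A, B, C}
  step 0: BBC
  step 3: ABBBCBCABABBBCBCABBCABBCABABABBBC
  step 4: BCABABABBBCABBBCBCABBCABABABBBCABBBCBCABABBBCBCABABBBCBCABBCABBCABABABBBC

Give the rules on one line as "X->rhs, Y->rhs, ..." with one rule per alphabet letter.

A->BC, B->AB, C->BBC

  step 3 ⇒ step 4: ABBBCBCABABBBCBCABBCABBCABABABBBC ⇒ BC·AB·AB·AB·BBC·AB·BBC·BC·AB·BC·AB·AB·AB·BBC·AB·BBC·BC·AB·AB·BBC·BC·AB·AB·BBC·BC·AB·BC·AB·BC·AB·AB·AB·BBC
    A ↦ BC
    B ↦ AB
    C ↦ BBC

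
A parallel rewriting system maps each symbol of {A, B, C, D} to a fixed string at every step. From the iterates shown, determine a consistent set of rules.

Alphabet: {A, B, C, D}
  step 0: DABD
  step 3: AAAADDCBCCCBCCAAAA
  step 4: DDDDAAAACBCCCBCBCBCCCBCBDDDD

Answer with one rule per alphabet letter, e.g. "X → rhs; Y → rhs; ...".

A->D, B->CC, C->CB, D->AA

  step 3 ⇒ step 4: AAAADDCBCCCBCCAAAA ⇒ D·D·D·D·AA·AA·CB·CC·CB·CB·CB·CC·CB·CB·D·D·D·D
    A ↦ D
    B ↦ CC
    C ↦ CB
    D ↦ AA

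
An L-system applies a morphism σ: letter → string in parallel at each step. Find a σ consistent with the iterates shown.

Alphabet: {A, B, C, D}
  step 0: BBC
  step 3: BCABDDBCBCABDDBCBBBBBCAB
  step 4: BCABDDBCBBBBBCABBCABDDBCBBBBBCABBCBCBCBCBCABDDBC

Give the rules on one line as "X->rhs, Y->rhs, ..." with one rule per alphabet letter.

A->DD, B->BC, C->AB, D->BB

  step 3 ⇒ step 4: BCABDDBCBCABDDBCBBBBBCAB ⇒ BC·AB·DD·BC·BB·BB·BC·AB·BC·AB·DD·BC·BB·BB·BC·AB·BC·BC·BC·BC·BC·AB·DD·BC
    A ↦ DD
    B ↦ BC
    C ↦ AB
    D ↦ BB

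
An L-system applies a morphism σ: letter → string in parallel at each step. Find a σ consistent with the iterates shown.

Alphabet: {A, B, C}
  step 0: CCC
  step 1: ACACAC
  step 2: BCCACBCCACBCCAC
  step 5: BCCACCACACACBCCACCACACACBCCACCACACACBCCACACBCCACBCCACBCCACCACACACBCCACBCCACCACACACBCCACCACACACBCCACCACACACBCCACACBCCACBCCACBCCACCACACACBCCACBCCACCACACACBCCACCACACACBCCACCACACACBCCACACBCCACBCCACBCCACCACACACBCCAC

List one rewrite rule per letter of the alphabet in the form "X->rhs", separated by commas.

A->BCC, B->CAC, C->AC

  step 1 ⇒ step 2: ACACAC ⇒ BCC·AC·BCC·AC·BCC·AC
    A ↦ BCC
    C ↦ AC
    B ↦ CAC  (constrained at step 2)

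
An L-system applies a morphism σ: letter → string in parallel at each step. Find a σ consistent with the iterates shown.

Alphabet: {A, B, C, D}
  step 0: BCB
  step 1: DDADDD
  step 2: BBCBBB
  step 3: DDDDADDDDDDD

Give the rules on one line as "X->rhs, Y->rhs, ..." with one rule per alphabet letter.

  step 2 ⇒ step 3: BBCBBB ⇒ DD·DD·AD·DD·DD·DD
    B ↦ DD
    C ↦ AD
  step 1 ⇒ step 2: DDADDD ⇒ B·B·C·B·B·B
    A ↦ C
  step 1 ⇒ step 2: DDADDD ⇒ B·B·C·B·B·B
    D ↦ B

A->C, B->DD, C->AD, D->B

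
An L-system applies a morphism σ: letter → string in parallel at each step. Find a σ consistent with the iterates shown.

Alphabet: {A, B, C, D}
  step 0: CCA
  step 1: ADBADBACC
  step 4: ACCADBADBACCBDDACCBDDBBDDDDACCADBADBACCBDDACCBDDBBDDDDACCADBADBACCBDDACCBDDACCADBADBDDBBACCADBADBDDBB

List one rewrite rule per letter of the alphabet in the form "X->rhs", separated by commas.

A->ACC, B->DD, C->ADB, D->B

  step 0 ⇒ step 1: CCA ⇒ ADB·ADB·ACC
    A ↦ ACC
    C ↦ ADB
    B ↦ DD  (constrained at step 1)
    D ↦ B  (constrained at step 1)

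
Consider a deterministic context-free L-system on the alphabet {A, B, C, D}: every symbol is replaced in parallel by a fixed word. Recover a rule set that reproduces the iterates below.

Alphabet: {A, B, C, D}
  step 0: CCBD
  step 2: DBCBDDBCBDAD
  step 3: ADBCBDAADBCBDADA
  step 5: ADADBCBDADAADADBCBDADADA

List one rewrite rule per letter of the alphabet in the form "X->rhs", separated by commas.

A->D, B->D, C->BCB, D->A

  step 2 ⇒ step 3: DBCBDDBCBDAD ⇒ A·D·BCB·D·A·A·D·BCB·D·A·D·A
    A ↦ D
    B ↦ D
    C ↦ BCB
    D ↦ A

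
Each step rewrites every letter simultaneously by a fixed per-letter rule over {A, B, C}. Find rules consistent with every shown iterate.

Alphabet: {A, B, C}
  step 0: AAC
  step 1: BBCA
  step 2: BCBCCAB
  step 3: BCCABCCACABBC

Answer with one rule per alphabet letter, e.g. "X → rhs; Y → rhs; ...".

  step 2 ⇒ step 3: BCBCCAB ⇒ BC·CA·BC·CA·CA·B·BC
    A ↦ B
    B ↦ BC
    C ↦ CA

A->B, B->BC, C->CA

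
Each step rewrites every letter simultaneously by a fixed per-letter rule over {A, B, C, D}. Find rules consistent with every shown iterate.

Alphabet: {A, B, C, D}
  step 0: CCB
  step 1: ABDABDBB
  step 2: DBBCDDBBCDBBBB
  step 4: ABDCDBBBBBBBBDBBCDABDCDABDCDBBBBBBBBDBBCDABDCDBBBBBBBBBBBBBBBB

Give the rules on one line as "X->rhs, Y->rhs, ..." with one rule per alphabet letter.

  step 1 ⇒ step 2: ABDABDBB ⇒ D·BB·CD·D·BB·CD·BB·BB
    A ↦ D
    B ↦ BB
    D ↦ CD
  step 0 ⇒ step 1: CCB ⇒ ABD·ABD·BB
    C ↦ ABD

A->D, B->BB, C->ABD, D->CD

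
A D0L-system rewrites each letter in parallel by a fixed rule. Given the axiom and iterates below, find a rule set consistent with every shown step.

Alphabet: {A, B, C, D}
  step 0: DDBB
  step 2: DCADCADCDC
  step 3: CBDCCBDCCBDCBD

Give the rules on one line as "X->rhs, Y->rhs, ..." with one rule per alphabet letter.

  step 2 ⇒ step 3: DCADCADCDC ⇒ CB·D·C·CB·D·C·CB·D·CB·D
    A ↦ C
    C ↦ D
    D ↦ CB
    B ↦ CA  (constrained at step 0)

A->C, B->CA, C->D, D->CB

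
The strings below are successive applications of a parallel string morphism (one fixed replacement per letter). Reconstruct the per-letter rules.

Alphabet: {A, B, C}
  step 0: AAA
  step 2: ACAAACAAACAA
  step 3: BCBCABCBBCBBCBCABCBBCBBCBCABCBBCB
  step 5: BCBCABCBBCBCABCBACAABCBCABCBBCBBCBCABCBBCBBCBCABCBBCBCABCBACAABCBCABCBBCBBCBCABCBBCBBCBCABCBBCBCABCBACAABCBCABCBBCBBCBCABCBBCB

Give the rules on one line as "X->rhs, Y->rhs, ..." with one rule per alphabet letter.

A->BCB, B->A, C->CA

  step 2 ⇒ step 3: ACAAACAAACAA ⇒ BCB·CA·BCB·BCB·BCB·CA·BCB·BCB·BCB·CA·BCB·BCB
    A ↦ BCB
    C ↦ CA
    B ↦ A  (constrained at step 3)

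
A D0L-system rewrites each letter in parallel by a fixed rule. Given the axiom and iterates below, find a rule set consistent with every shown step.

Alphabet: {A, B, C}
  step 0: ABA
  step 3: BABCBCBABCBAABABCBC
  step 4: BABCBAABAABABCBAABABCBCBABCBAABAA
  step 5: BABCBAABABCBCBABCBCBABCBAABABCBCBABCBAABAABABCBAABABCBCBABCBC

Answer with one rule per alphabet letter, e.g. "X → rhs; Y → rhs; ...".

  step 4 ⇒ step 5: BABCBAABAABABCBAABABCBCBABCBAABAA ⇒ BA·BC·BA·A·BA·BC·BC·BA·BC·BC·BA·BC·BA·A·BA·BC·BC·BA·BC·BA·A·BA·A·BA·BC·BA·A·BA·BC·BC·BA·BC·BC
    A ↦ BC
    B ↦ BA
    C ↦ A

A->BC, B->BA, C->A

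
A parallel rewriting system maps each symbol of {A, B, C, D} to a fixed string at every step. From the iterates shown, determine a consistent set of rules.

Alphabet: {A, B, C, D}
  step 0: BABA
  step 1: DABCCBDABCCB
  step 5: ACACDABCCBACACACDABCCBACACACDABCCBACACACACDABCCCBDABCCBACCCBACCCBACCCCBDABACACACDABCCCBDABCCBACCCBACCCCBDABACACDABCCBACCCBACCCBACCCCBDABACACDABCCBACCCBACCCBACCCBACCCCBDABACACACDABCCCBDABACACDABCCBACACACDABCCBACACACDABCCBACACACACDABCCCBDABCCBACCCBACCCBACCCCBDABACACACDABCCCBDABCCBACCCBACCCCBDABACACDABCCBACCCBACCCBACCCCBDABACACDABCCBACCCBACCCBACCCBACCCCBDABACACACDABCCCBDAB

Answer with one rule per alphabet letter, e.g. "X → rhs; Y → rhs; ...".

  step 0 ⇒ step 1: BABA ⇒ DAB·CCB·DAB·CCB
    A ↦ CCB
    B ↦ DAB
    C ↦ AC  (constrained at step 1)
    D ↦ C  (constrained at step 1)

A->CCB, B->DAB, C->AC, D->C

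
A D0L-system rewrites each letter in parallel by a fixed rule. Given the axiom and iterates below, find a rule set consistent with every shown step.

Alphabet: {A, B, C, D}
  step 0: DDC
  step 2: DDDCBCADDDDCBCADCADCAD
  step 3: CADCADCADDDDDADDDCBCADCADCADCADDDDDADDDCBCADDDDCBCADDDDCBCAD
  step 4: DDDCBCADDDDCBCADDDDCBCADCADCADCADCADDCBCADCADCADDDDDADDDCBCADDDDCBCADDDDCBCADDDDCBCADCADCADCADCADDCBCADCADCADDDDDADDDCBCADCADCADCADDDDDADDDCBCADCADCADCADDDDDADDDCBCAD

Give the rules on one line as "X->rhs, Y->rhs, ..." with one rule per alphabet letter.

  step 3 ⇒ step 4: CADCADCADDDDDADDDCBCADCADCADCADDDDDADDDCBCADDDDCBCADDDDCBCAD ⇒ DD·DCB·CAD·DD·DCB·CAD·DD·DCB·CAD·CAD·CAD·CAD·CAD·DCB·CAD·CAD·CAD·DD·DDA·DD·DCB·CAD·DD·DCB·CAD·DD·DCB·CAD·DD·DCB·CAD·CAD·CAD·CAD·CAD·DCB·CAD·CAD·CAD·DD·DDA·DD·DCB·CAD·CAD·CAD·CAD·DD·DDA·DD·DCB·CAD·CAD·CAD·CAD·DD·DDA·DD·DCB·CAD
    A ↦ DCB
    B ↦ DDA
    C ↦ DD
    D ↦ CAD

A->DCB, B->DDA, C->DD, D->CAD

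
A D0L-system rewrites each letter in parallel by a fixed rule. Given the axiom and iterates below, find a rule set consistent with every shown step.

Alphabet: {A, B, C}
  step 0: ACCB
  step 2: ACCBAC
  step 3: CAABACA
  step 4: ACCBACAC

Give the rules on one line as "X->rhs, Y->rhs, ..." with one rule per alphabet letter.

A->C, B->BA, C->A

  step 3 ⇒ step 4: CAABACA ⇒ A·C·C·BA·C·A·C
    A ↦ C
    B ↦ BA
    C ↦ A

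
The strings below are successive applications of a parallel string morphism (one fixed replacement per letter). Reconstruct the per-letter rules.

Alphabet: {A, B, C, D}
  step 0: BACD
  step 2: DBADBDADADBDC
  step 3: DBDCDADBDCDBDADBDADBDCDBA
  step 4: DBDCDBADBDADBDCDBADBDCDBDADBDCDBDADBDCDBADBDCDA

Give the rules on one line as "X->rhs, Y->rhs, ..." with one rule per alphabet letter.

  step 3 ⇒ step 4: DBDCDADBDCDBDADBDADBDCDBA ⇒ DB·DC·DB·A·DB·DA·DB·DC·DB·A·DB·DC·DB·DA·DB·DC·DB·DA·DB·DC·DB·A·DB·DC·DA
    A ↦ DA
    B ↦ DC
    C ↦ A
    D ↦ DB

A->DA, B->DC, C->A, D->DB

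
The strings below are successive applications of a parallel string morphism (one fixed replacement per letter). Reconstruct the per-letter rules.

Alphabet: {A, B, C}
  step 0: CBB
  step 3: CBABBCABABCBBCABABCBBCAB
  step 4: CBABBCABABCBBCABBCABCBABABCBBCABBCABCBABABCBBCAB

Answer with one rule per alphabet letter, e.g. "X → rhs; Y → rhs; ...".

  step 3 ⇒ step 4: CBABBCABABCBBCABABCBBCAB ⇒ CB·AB·BC·AB·AB·CB·BC·AB·BC·AB·CB·AB·AB·CB·BC·AB·BC·AB·CB·AB·AB·CB·BC·AB
    A ↦ BC
    B ↦ AB
    C ↦ CB

A->BC, B->AB, C->CB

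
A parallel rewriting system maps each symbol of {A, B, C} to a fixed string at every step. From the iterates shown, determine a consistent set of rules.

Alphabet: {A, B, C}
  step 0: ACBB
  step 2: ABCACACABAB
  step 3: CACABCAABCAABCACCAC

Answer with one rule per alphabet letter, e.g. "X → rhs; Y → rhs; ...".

  step 2 ⇒ step 3: ABCACACABAB ⇒ CA·C·AB·CA·AB·CA·AB·CA·C·CA·C
    A ↦ CA
    B ↦ C
    C ↦ AB

A->CA, B->C, C->AB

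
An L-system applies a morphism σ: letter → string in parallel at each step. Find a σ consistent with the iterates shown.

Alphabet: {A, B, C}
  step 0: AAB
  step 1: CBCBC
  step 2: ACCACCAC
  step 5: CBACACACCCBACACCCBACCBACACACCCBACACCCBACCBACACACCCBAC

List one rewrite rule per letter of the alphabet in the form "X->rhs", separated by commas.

A->CB, B->C, C->AC

  step 1 ⇒ step 2: CBCBC ⇒ AC·C·AC·C·AC
    B ↦ C
    C ↦ AC
  step 0 ⇒ step 1: AAB ⇒ CB·CB·C
    A ↦ CB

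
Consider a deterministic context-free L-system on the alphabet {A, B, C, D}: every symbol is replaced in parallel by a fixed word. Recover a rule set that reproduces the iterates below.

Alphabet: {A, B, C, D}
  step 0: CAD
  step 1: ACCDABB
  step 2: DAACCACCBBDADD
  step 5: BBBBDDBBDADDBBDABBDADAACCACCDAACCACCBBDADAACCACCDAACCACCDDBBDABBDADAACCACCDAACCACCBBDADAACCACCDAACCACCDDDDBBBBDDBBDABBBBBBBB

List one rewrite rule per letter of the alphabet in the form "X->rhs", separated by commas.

A->DA, B->D, C->ACC, D->BB

  step 1 ⇒ step 2: ACCDABB ⇒ DA·ACC·ACC·BB·DA·D·D
    A ↦ DA
    B ↦ D
    C ↦ ACC
    D ↦ BB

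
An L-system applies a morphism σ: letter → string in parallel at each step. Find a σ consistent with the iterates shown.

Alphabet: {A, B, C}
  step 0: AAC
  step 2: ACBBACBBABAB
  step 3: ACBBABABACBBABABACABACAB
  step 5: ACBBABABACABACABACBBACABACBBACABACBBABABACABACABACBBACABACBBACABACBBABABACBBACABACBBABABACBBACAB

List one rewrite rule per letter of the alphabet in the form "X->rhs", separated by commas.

A->AC, B->AB, C->BB

  step 2 ⇒ step 3: ACBBACBBABAB ⇒ AC·BB·AB·AB·AC·BB·AB·AB·AC·AB·AC·AB
    A ↦ AC
    B ↦ AB
    C ↦ BB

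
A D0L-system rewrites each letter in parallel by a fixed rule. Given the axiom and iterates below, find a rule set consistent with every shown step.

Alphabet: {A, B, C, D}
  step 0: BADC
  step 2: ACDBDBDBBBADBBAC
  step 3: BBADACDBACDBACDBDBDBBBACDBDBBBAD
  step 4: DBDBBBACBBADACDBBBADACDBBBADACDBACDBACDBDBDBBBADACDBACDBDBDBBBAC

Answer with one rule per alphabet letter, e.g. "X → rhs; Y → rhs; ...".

A->BB, B->DB, C->AD, D->AC

  step 3 ⇒ step 4: BBADACDBACDBACDBDBDBBBACDBDBBBAD ⇒ DB·DB·BB·AC·BB·AD·AC·DB·BB·AD·AC·DB·BB·AD·AC·DB·AC·DB·AC·DB·DB·DB·BB·AD·AC·DB·AC·DB·DB·DB·BB·AC
    A ↦ BB
    B ↦ DB
    C ↦ AD
    D ↦ AC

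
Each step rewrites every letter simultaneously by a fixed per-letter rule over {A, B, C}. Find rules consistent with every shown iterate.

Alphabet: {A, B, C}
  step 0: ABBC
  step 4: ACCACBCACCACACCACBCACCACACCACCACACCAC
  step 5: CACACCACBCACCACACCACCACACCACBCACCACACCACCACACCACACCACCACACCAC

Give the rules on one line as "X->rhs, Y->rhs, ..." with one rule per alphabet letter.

A->C, B->BC, C->AC

  step 4 ⇒ step 5: ACCACBCACCACACCACBCACCACACCACCACACCAC ⇒ C·AC·AC·C·AC·BC·AC·C·AC·AC·C·AC·C·AC·AC·C·AC·BC·AC·C·AC·AC·C·AC·C·AC·AC·C·AC·AC·C·AC·C·AC·AC·C·AC
    A ↦ C
    B ↦ BC
    C ↦ AC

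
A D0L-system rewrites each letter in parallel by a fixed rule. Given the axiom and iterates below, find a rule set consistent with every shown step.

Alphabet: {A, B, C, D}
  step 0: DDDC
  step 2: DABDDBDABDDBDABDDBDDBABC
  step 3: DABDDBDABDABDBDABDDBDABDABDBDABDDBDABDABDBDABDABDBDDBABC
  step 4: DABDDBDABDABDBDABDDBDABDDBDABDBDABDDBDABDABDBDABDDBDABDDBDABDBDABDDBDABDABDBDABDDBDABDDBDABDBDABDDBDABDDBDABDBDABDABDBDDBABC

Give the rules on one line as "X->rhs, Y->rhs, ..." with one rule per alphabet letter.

A->D, B->DB, C->ABC, D->DAB

  step 3 ⇒ step 4: DABDDBDABDABDBDABDDBDABDABDBDABDDBDABDABDBDABDABDBDDBABC ⇒ DAB·D·DB·DAB·DAB·DB·DAB·D·DB·DAB·D·DB·DAB·DB·DAB·D·DB·DAB·DAB·DB·DAB·D·DB·DAB·D·DB·DAB·DB·DAB·D·DB·DAB·DAB·DB·DAB·D·DB·DAB·D·DB·DAB·DB·DAB·D·DB·DAB·D·DB·DAB·DB·DAB·DAB·DB·D·DB·ABC
    A ↦ D
    B ↦ DB
    C ↦ ABC
    D ↦ DAB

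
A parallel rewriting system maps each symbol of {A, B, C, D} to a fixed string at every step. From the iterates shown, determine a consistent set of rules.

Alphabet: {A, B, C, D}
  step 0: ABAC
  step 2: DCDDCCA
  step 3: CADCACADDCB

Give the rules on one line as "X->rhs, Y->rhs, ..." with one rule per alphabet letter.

A->CB, B->C, C->D, D->CA

  step 2 ⇒ step 3: DCDDCCA ⇒ CA·D·CA·CA·D·D·CB
    A ↦ CB
    C ↦ D
    D ↦ CA
    B ↦ C  (constrained at step 0)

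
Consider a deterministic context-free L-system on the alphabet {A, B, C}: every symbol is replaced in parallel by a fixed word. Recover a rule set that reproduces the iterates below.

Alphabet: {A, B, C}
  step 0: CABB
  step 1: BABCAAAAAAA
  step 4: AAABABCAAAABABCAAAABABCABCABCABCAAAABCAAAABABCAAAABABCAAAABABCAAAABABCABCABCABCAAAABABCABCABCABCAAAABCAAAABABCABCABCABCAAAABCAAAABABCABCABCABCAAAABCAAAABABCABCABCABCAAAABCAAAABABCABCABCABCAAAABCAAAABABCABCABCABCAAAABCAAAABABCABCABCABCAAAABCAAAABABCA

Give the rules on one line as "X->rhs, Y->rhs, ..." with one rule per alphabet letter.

A->BCA, B->AAA, C->BA

  step 0 ⇒ step 1: CABB ⇒ BA·BCA·AAA·AAA
    A ↦ BCA
    B ↦ AAA
    C ↦ BA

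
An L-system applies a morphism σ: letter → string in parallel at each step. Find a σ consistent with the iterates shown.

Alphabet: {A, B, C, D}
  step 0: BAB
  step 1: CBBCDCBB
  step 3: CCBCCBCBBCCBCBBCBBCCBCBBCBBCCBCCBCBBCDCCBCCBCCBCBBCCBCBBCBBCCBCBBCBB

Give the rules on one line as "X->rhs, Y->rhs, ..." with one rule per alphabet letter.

A->CD, B->CBB, C->CCB, D->AC

  step 0 ⇒ step 1: BAB ⇒ CBB·CD·CBB
    A ↦ CD
    B ↦ CBB
    C ↦ CCB  (constrained at step 1)
    D ↦ AC  (constrained at step 1)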